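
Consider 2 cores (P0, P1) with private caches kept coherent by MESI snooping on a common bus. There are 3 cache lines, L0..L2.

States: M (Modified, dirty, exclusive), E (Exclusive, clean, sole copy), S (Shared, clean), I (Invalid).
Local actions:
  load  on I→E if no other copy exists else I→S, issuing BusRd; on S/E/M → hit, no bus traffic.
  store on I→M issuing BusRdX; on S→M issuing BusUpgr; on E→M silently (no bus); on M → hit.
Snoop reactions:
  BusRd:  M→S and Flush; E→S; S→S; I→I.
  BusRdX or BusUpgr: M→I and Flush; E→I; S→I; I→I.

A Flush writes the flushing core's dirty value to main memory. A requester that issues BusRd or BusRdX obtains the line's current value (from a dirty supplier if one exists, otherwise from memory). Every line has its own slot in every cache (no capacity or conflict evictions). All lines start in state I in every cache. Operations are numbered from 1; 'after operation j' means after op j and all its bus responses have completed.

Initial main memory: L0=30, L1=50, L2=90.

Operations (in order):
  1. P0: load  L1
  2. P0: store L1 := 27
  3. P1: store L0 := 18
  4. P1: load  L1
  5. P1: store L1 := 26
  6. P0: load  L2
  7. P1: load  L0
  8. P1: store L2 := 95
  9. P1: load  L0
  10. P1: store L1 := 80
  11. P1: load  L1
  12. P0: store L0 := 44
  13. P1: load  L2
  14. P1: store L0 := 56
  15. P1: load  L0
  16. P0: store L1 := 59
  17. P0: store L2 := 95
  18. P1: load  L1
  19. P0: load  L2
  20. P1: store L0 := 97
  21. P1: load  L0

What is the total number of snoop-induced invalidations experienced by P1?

invalidations = 3

[1] P0: load  L1 | P0:E(50), P1:I | bus: BusRd
[2] P0: store L1 := 27 | P0:M(27), P1:I | bus: none
[3] P1: store L0 := 18 | P0:I, P1:M(18) | bus: BusRdX
[4] P1: load  L1 | P0:S(27), P1:S(27) | bus: BusRd,Flush
[5] P1: store L1 := 26 | P0:I, P1:M(26) | bus: BusUpgr
[6] P0: load  L2 | P0:E(90), P1:I | bus: BusRd
[7] P1: load  L0 | P0:I, P1:M(18) | bus: none
[8] P1: store L2 := 95 | P0:I, P1:M(95) | bus: BusRdX
[9] P1: load  L0 | P0:I, P1:M(18) | bus: none
[10] P1: store L1 := 80 | P0:I, P1:M(80) | bus: none
[11] P1: load  L1 | P0:I, P1:M(80) | bus: none
[12] P0: store L0 := 44 | P0:M(44), P1:I | bus: BusRdX,Flush
[13] P1: load  L2 | P0:I, P1:M(95) | bus: none
[14] P1: store L0 := 56 | P0:I, P1:M(56) | bus: BusRdX,Flush
[15] P1: load  L0 | P0:I, P1:M(56) | bus: none
[16] P0: store L1 := 59 | P0:M(59), P1:I | bus: BusRdX,Flush
[17] P0: store L2 := 95 | P0:M(95), P1:I | bus: BusRdX,Flush
[18] P1: load  L1 | P0:S(59), P1:S(59) | bus: BusRd,Flush
[19] P0: load  L2 | P0:M(95), P1:I | bus: none
[20] P1: store L0 := 97 | P0:I, P1:M(97) | bus: none
[21] P1: load  L0 | P0:I, P1:M(97) | bus: none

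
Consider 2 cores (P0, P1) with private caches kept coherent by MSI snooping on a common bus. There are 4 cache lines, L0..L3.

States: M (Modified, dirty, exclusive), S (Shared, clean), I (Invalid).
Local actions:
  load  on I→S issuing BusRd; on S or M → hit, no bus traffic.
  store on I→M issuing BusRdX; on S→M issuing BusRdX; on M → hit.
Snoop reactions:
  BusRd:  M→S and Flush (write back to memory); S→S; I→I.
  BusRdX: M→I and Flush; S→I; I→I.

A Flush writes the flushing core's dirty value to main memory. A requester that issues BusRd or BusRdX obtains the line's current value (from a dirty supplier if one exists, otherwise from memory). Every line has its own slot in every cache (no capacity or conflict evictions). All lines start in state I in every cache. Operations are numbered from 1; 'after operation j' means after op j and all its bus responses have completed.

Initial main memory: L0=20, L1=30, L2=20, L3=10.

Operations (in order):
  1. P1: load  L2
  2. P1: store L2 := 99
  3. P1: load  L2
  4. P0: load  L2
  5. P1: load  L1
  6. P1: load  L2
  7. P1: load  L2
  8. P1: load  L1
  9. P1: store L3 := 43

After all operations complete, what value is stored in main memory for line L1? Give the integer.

[1] P1: load  L2 | P0:I, P1:S(20) | bus: BusRd
[2] P1: store L2 := 99 | P0:I, P1:M(99) | bus: BusRdX
[3] P1: load  L2 | P0:I, P1:M(99) | bus: none
[4] P0: load  L2 | P0:S(99), P1:S(99) | bus: BusRd,Flush
[5] P1: load  L1 | P0:I, P1:S(30) | bus: BusRd
[6] P1: load  L2 | P0:S(99), P1:S(99) | bus: none
[7] P1: load  L2 | P0:S(99), P1:S(99) | bus: none
[8] P1: load  L1 | P0:I, P1:S(30) | bus: none
[9] P1: store L3 := 43 | P0:I, P1:M(43) | bus: BusRdX

memory[L1] = 30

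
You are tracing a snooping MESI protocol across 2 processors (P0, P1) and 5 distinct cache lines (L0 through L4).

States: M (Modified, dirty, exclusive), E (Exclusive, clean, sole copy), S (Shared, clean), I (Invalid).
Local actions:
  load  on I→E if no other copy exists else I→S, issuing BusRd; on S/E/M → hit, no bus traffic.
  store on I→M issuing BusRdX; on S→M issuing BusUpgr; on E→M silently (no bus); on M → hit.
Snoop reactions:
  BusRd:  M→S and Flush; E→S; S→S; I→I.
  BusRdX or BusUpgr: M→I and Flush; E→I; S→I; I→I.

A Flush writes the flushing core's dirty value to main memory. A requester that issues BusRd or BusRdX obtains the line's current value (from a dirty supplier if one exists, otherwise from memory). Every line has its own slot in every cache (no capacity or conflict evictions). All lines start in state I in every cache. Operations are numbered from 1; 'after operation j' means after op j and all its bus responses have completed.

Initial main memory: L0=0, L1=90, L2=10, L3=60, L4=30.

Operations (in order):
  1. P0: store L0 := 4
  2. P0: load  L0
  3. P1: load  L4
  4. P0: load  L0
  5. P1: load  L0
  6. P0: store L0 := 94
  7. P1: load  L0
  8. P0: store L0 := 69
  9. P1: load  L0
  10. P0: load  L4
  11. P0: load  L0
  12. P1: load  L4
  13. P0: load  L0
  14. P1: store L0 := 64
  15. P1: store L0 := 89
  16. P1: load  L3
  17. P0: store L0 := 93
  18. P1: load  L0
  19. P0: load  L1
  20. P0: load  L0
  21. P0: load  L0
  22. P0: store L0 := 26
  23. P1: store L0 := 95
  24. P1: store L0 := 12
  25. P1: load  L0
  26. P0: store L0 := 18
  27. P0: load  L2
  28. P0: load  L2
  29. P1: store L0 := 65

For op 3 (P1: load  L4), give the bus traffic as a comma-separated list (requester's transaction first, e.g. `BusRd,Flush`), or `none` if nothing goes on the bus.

step 1: P0: store L0 := 4  ⟶  MI  (L0)  txn=BusRdX  M[L0]=0
step 2: P0: load  L0  ⟶  MI  (L0)  txn=∅  M[L0]=0
step 3: P1: load  L4  ⟶  IE  (L4)  txn=BusRd  M[L4]=30
step 4: P0: load  L0  ⟶  MI  (L0)  txn=∅  M[L0]=0
step 5: P1: load  L0  ⟶  SS  (L0)  txn=BusRd+Flush  M[L0]=4
step 6: P0: store L0 := 94  ⟶  MI  (L0)  txn=BusUpgr  M[L0]=4
step 7: P1: load  L0  ⟶  SS  (L0)  txn=BusRd+Flush  M[L0]=94
step 8: P0: store L0 := 69  ⟶  MI  (L0)  txn=BusUpgr  M[L0]=94
step 9: P1: load  L0  ⟶  SS  (L0)  txn=BusRd+Flush  M[L0]=69
step 10: P0: load  L4  ⟶  SS  (L4)  txn=BusRd  M[L4]=30
step 11: P0: load  L0  ⟶  SS  (L0)  txn=∅  M[L0]=69
step 12: P1: load  L4  ⟶  SS  (L4)  txn=∅  M[L4]=30
step 13: P0: load  L0  ⟶  SS  (L0)  txn=∅  M[L0]=69
step 14: P1: store L0 := 64  ⟶  IM  (L0)  txn=BusUpgr  M[L0]=69
step 15: P1: store L0 := 89  ⟶  IM  (L0)  txn=∅  M[L0]=69
step 16: P1: load  L3  ⟶  IE  (L3)  txn=BusRd  M[L3]=60
step 17: P0: store L0 := 93  ⟶  MI  (L0)  txn=BusRdX+Flush  M[L0]=89
step 18: P1: load  L0  ⟶  SS  (L0)  txn=BusRd+Flush  M[L0]=93
step 19: P0: load  L1  ⟶  EI  (L1)  txn=BusRd  M[L1]=90
step 20: P0: load  L0  ⟶  SS  (L0)  txn=∅  M[L0]=93
step 21: P0: load  L0  ⟶  SS  (L0)  txn=∅  M[L0]=93
step 22: P0: store L0 := 26  ⟶  MI  (L0)  txn=BusUpgr  M[L0]=93
step 23: P1: store L0 := 95  ⟶  IM  (L0)  txn=BusRdX+Flush  M[L0]=26
step 24: P1: store L0 := 12  ⟶  IM  (L0)  txn=∅  M[L0]=26
step 25: P1: load  L0  ⟶  IM  (L0)  txn=∅  M[L0]=26
step 26: P0: store L0 := 18  ⟶  MI  (L0)  txn=BusRdX+Flush  M[L0]=12
step 27: P0: load  L2  ⟶  EI  (L2)  txn=BusRd  M[L2]=10
step 28: P0: load  L2  ⟶  EI  (L2)  txn=∅  M[L2]=10
step 29: P1: store L0 := 65  ⟶  IM  (L0)  txn=BusRdX+Flush  M[L0]=18

bus = BusRd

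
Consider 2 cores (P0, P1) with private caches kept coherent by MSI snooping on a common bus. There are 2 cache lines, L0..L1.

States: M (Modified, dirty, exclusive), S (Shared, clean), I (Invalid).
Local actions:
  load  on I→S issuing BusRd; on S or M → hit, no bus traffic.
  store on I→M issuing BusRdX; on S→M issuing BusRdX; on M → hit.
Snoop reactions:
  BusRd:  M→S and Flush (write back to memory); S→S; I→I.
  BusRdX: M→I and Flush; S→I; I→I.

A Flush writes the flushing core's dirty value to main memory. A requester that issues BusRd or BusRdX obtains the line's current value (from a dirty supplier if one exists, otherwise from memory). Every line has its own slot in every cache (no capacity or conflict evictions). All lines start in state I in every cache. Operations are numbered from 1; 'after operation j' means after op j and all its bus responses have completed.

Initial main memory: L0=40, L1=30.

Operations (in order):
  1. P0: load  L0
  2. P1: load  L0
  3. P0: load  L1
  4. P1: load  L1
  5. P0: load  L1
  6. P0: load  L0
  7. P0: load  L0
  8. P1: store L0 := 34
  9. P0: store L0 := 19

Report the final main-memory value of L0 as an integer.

memory[L0] = 34

  op1 P0: load  L0 → S/I on L0; bus BusRd; mem=40
  op2 P1: load  L0 → S/S on L0; bus BusRd; mem=40
  op3 P0: load  L1 → S/I on L1; bus BusRd; mem=30
  op4 P1: load  L1 → S/S on L1; bus BusRd; mem=30
  op5 P0: load  L1 → S/S on L1; bus (none); mem=30
  op6 P0: load  L0 → S/S on L0; bus (none); mem=40
  op7 P0: load  L0 → S/S on L0; bus (none); mem=40
  op8 P1: store L0 := 34 → I/M on L0; bus BusRdX; mem=40
  op9 P0: store L0 := 19 → M/I on L0; bus BusRdX Flush; mem=34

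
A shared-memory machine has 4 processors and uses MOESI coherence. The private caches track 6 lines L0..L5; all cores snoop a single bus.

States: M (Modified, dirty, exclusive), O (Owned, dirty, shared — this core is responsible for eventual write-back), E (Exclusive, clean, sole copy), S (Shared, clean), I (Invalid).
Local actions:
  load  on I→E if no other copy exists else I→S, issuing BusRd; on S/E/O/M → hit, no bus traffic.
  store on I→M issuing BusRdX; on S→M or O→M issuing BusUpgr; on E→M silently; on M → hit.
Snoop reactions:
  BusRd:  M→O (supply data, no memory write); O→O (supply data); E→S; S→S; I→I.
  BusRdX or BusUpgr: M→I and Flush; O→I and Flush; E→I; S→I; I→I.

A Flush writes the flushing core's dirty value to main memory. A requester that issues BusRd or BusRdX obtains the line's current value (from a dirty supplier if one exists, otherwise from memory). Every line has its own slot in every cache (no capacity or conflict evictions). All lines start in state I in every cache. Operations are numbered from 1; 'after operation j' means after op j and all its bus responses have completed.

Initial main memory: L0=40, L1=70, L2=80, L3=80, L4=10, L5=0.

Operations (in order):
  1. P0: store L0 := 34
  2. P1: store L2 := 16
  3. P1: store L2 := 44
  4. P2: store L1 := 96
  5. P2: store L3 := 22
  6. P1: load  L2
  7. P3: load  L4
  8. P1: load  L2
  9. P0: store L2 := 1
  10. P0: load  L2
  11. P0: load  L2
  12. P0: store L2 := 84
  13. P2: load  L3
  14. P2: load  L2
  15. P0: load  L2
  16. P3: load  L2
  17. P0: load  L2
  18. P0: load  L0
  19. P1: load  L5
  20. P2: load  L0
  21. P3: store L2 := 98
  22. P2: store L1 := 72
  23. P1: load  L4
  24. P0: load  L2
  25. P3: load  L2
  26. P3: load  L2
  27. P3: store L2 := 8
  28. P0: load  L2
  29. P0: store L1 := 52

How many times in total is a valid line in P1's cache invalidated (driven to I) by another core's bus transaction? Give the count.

[1] P0: store L0 := 34 | P0:M(34), P1:I, P2:I, P3:I | bus: BusRdX
[2] P1: store L2 := 16 | P0:I, P1:M(16), P2:I, P3:I | bus: BusRdX
[3] P1: store L2 := 44 | P0:I, P1:M(44), P2:I, P3:I | bus: none
[4] P2: store L1 := 96 | P0:I, P1:I, P2:M(96), P3:I | bus: BusRdX
[5] P2: store L3 := 22 | P0:I, P1:I, P2:M(22), P3:I | bus: BusRdX
[6] P1: load  L2 | P0:I, P1:M(44), P2:I, P3:I | bus: none
[7] P3: load  L4 | P0:I, P1:I, P2:I, P3:E(10) | bus: BusRd
[8] P1: load  L2 | P0:I, P1:M(44), P2:I, P3:I | bus: none
[9] P0: store L2 := 1 | P0:M(1), P1:I, P2:I, P3:I | bus: BusRdX,Flush
[10] P0: load  L2 | P0:M(1), P1:I, P2:I, P3:I | bus: none
[11] P0: load  L2 | P0:M(1), P1:I, P2:I, P3:I | bus: none
[12] P0: store L2 := 84 | P0:M(84), P1:I, P2:I, P3:I | bus: none
[13] P2: load  L3 | P0:I, P1:I, P2:M(22), P3:I | bus: none
[14] P2: load  L2 | P0:O(84), P1:I, P2:S(84), P3:I | bus: BusRd
[15] P0: load  L2 | P0:O(84), P1:I, P2:S(84), P3:I | bus: none
[16] P3: load  L2 | P0:O(84), P1:I, P2:S(84), P3:S(84) | bus: BusRd
[17] P0: load  L2 | P0:O(84), P1:I, P2:S(84), P3:S(84) | bus: none
[18] P0: load  L0 | P0:M(34), P1:I, P2:I, P3:I | bus: none
[19] P1: load  L5 | P0:I, P1:E(0), P2:I, P3:I | bus: BusRd
[20] P2: load  L0 | P0:O(34), P1:I, P2:S(34), P3:I | bus: BusRd
[21] P3: store L2 := 98 | P0:I, P1:I, P2:I, P3:M(98) | bus: BusUpgr,Flush
[22] P2: store L1 := 72 | P0:I, P1:I, P2:M(72), P3:I | bus: none
[23] P1: load  L4 | P0:I, P1:S(10), P2:I, P3:S(10) | bus: BusRd
[24] P0: load  L2 | P0:S(98), P1:I, P2:I, P3:O(98) | bus: BusRd
[25] P3: load  L2 | P0:S(98), P1:I, P2:I, P3:O(98) | bus: none
[26] P3: load  L2 | P0:S(98), P1:I, P2:I, P3:O(98) | bus: none
[27] P3: store L2 := 8 | P0:I, P1:I, P2:I, P3:M(8) | bus: BusUpgr
[28] P0: load  L2 | P0:S(8), P1:I, P2:I, P3:O(8) | bus: BusRd
[29] P0: store L1 := 52 | P0:M(52), P1:I, P2:I, P3:I | bus: BusRdX,Flush

invalidations = 1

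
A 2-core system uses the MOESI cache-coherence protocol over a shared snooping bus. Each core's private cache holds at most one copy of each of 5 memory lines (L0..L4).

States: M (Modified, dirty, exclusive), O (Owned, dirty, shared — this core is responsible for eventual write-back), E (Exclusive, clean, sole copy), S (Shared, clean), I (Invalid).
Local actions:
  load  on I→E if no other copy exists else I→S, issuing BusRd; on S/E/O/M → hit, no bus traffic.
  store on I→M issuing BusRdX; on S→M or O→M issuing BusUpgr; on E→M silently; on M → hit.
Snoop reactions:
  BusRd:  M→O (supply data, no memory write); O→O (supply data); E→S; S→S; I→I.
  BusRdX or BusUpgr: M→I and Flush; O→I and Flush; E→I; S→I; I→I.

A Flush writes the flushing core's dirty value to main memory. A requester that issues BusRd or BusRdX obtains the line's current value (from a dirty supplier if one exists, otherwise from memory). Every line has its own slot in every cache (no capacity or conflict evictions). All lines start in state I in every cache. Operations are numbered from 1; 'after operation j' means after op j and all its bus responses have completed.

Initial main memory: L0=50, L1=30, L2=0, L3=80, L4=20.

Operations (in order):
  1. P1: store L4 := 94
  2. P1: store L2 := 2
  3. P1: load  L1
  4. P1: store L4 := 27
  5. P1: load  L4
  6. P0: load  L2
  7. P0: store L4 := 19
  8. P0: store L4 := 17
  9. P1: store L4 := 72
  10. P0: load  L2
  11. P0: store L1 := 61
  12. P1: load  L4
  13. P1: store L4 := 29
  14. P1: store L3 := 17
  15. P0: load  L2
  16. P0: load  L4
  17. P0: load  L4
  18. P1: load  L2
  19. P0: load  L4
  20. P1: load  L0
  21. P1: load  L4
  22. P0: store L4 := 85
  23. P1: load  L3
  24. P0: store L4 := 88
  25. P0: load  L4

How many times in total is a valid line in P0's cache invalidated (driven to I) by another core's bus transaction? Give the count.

invalidations = 1

  op1 P1: store L4 := 94 → I/M on L4; bus BusRdX; mem=20
  op2 P1: store L2 := 2 → I/M on L2; bus BusRdX; mem=0
  op3 P1: load  L1 → I/E on L1; bus BusRd; mem=30
  op4 P1: store L4 := 27 → I/M on L4; bus (none); mem=20
  op5 P1: load  L4 → I/M on L4; bus (none); mem=20
  op6 P0: load  L2 → S/O on L2; bus BusRd; mem=0
  op7 P0: store L4 := 19 → M/I on L4; bus BusRdX Flush; mem=27
  op8 P0: store L4 := 17 → M/I on L4; bus (none); mem=27
  op9 P1: store L4 := 72 → I/M on L4; bus BusRdX Flush; mem=17
  op10 P0: load  L2 → S/O on L2; bus (none); mem=0
  op11 P0: store L1 := 61 → M/I on L1; bus BusRdX; mem=30
  op12 P1: load  L4 → I/M on L4; bus (none); mem=17
  op13 P1: store L4 := 29 → I/M on L4; bus (none); mem=17
  op14 P1: store L3 := 17 → I/M on L3; bus BusRdX; mem=80
  op15 P0: load  L2 → S/O on L2; bus (none); mem=0
  op16 P0: load  L4 → S/O on L4; bus BusRd; mem=17
  op17 P0: load  L4 → S/O on L4; bus (none); mem=17
  op18 P1: load  L2 → S/O on L2; bus (none); mem=0
  op19 P0: load  L4 → S/O on L4; bus (none); mem=17
  op20 P1: load  L0 → I/E on L0; bus BusRd; mem=50
  op21 P1: load  L4 → S/O on L4; bus (none); mem=17
  op22 P0: store L4 := 85 → M/I on L4; bus BusUpgr Flush; mem=29
  op23 P1: load  L3 → I/M on L3; bus (none); mem=80
  op24 P0: store L4 := 88 → M/I on L4; bus (none); mem=29
  op25 P0: load  L4 → M/I on L4; bus (none); mem=29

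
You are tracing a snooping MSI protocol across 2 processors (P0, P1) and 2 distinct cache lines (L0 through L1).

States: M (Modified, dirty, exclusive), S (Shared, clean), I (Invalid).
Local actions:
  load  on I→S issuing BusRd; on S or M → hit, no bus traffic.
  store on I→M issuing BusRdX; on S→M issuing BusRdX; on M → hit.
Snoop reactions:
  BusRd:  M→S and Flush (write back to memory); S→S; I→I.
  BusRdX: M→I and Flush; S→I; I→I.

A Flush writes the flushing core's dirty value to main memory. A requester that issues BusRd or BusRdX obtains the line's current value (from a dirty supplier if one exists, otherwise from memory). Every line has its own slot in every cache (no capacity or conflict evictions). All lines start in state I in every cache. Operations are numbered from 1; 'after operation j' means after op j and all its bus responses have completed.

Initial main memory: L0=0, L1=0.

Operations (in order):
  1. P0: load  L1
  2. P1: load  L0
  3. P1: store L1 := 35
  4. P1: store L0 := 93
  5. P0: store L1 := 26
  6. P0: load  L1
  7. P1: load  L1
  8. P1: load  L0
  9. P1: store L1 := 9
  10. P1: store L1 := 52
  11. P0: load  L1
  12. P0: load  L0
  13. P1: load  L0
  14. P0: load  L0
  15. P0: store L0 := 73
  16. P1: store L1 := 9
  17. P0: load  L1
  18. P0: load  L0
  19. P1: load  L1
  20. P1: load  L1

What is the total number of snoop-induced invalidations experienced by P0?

invalidations = 3

[1] P0: load  L1 | P0:S(0), P1:I | bus: BusRd
[2] P1: load  L0 | P0:I, P1:S(0) | bus: BusRd
[3] P1: store L1 := 35 | P0:I, P1:M(35) | bus: BusRdX
[4] P1: store L0 := 93 | P0:I, P1:M(93) | bus: BusRdX
[5] P0: store L1 := 26 | P0:M(26), P1:I | bus: BusRdX,Flush
[6] P0: load  L1 | P0:M(26), P1:I | bus: none
[7] P1: load  L1 | P0:S(26), P1:S(26) | bus: BusRd,Flush
[8] P1: load  L0 | P0:I, P1:M(93) | bus: none
[9] P1: store L1 := 9 | P0:I, P1:M(9) | bus: BusRdX
[10] P1: store L1 := 52 | P0:I, P1:M(52) | bus: none
[11] P0: load  L1 | P0:S(52), P1:S(52) | bus: BusRd,Flush
[12] P0: load  L0 | P0:S(93), P1:S(93) | bus: BusRd,Flush
[13] P1: load  L0 | P0:S(93), P1:S(93) | bus: none
[14] P0: load  L0 | P0:S(93), P1:S(93) | bus: none
[15] P0: store L0 := 73 | P0:M(73), P1:I | bus: BusRdX
[16] P1: store L1 := 9 | P0:I, P1:M(9) | bus: BusRdX
[17] P0: load  L1 | P0:S(9), P1:S(9) | bus: BusRd,Flush
[18] P0: load  L0 | P0:M(73), P1:I | bus: none
[19] P1: load  L1 | P0:S(9), P1:S(9) | bus: none
[20] P1: load  L1 | P0:S(9), P1:S(9) | bus: none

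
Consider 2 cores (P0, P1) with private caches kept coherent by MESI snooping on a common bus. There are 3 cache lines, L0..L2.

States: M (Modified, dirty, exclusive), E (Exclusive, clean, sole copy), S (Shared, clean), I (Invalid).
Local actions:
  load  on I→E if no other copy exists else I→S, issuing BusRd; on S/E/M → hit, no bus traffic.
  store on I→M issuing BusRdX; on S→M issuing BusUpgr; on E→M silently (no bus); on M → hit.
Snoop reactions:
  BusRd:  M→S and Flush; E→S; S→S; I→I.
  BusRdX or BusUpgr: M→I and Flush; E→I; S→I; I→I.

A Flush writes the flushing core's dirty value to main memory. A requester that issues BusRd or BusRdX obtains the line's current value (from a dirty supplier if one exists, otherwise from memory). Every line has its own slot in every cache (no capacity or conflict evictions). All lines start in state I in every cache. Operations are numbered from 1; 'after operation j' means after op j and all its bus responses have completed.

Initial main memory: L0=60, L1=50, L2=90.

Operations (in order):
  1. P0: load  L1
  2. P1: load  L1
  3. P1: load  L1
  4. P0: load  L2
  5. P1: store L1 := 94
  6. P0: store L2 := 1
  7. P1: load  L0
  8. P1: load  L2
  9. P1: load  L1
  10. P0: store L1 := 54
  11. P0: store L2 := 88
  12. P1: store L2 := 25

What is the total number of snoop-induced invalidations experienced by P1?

[1] P0: load  L1 | P0:E(50), P1:I | bus: BusRd
[2] P1: load  L1 | P0:S(50), P1:S(50) | bus: BusRd
[3] P1: load  L1 | P0:S(50), P1:S(50) | bus: none
[4] P0: load  L2 | P0:E(90), P1:I | bus: BusRd
[5] P1: store L1 := 94 | P0:I, P1:M(94) | bus: BusUpgr
[6] P0: store L2 := 1 | P0:M(1), P1:I | bus: none
[7] P1: load  L0 | P0:I, P1:E(60) | bus: BusRd
[8] P1: load  L2 | P0:S(1), P1:S(1) | bus: BusRd,Flush
[9] P1: load  L1 | P0:I, P1:M(94) | bus: none
[10] P0: store L1 := 54 | P0:M(54), P1:I | bus: BusRdX,Flush
[11] P0: store L2 := 88 | P0:M(88), P1:I | bus: BusUpgr
[12] P1: store L2 := 25 | P0:I, P1:M(25) | bus: BusRdX,Flush

invalidations = 2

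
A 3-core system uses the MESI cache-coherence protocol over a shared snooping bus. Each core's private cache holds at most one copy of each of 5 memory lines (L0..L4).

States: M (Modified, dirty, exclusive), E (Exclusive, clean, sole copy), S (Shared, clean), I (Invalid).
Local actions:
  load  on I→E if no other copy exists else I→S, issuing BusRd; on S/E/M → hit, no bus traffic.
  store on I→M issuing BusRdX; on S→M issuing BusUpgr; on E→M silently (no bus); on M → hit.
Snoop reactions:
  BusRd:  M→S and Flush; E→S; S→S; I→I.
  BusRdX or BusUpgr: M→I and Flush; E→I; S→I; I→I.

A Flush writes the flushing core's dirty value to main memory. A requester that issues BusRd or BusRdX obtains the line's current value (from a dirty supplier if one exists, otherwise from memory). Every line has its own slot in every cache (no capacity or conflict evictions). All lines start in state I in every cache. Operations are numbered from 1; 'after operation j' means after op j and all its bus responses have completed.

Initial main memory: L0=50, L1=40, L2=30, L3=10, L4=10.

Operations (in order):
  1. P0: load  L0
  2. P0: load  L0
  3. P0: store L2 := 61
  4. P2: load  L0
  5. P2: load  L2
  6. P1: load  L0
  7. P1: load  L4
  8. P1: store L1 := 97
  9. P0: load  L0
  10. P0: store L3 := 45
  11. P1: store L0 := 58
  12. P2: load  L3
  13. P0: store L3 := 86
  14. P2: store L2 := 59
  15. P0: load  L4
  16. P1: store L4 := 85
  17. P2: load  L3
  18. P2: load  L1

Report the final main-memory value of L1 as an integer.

memory[L1] = 97

[1] P0: load  L0 | P0:E(50), P1:I, P2:I | bus: BusRd
[2] P0: load  L0 | P0:E(50), P1:I, P2:I | bus: none
[3] P0: store L2 := 61 | P0:M(61), P1:I, P2:I | bus: BusRdX
[4] P2: load  L0 | P0:S(50), P1:I, P2:S(50) | bus: BusRd
[5] P2: load  L2 | P0:S(61), P1:I, P2:S(61) | bus: BusRd,Flush
[6] P1: load  L0 | P0:S(50), P1:S(50), P2:S(50) | bus: BusRd
[7] P1: load  L4 | P0:I, P1:E(10), P2:I | bus: BusRd
[8] P1: store L1 := 97 | P0:I, P1:M(97), P2:I | bus: BusRdX
[9] P0: load  L0 | P0:S(50), P1:S(50), P2:S(50) | bus: none
[10] P0: store L3 := 45 | P0:M(45), P1:I, P2:I | bus: BusRdX
[11] P1: store L0 := 58 | P0:I, P1:M(58), P2:I | bus: BusUpgr
[12] P2: load  L3 | P0:S(45), P1:I, P2:S(45) | bus: BusRd,Flush
[13] P0: store L3 := 86 | P0:M(86), P1:I, P2:I | bus: BusUpgr
[14] P2: store L2 := 59 | P0:I, P1:I, P2:M(59) | bus: BusUpgr
[15] P0: load  L4 | P0:S(10), P1:S(10), P2:I | bus: BusRd
[16] P1: store L4 := 85 | P0:I, P1:M(85), P2:I | bus: BusUpgr
[17] P2: load  L3 | P0:S(86), P1:I, P2:S(86) | bus: BusRd,Flush
[18] P2: load  L1 | P0:I, P1:S(97), P2:S(97) | bus: BusRd,Flush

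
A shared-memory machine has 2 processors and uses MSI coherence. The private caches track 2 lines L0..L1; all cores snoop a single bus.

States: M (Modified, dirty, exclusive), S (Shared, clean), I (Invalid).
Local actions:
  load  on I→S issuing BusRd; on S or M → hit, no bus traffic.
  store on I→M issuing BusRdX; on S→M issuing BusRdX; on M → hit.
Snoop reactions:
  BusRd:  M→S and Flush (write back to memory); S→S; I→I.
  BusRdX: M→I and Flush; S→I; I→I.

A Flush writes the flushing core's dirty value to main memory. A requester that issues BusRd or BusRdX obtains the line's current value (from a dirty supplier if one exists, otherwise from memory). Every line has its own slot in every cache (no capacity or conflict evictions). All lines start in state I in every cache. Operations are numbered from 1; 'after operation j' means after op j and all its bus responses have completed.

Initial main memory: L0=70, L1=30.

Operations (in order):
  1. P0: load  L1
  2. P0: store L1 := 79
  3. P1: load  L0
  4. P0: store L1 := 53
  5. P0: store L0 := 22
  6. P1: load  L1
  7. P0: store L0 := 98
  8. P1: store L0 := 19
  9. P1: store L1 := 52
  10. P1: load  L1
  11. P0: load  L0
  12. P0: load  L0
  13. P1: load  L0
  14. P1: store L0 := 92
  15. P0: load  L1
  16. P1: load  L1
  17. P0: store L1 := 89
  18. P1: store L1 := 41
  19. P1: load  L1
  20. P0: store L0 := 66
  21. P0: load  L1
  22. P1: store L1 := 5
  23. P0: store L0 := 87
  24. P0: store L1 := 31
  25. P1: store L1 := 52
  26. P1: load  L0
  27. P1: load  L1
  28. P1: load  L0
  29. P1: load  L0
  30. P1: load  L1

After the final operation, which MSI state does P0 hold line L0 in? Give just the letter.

  op1 P0: load  L1 → S/I on L1; bus BusRd; mem=30
  op2 P0: store L1 := 79 → M/I on L1; bus BusRdX; mem=30
  op3 P1: load  L0 → I/S on L0; bus BusRd; mem=70
  op4 P0: store L1 := 53 → M/I on L1; bus (none); mem=30
  op5 P0: store L0 := 22 → M/I on L0; bus BusRdX; mem=70
  op6 P1: load  L1 → S/S on L1; bus BusRd Flush; mem=53
  op7 P0: store L0 := 98 → M/I on L0; bus (none); mem=70
  op8 P1: store L0 := 19 → I/M on L0; bus BusRdX Flush; mem=98
  op9 P1: store L1 := 52 → I/M on L1; bus BusRdX; mem=53
  op10 P1: load  L1 → I/M on L1; bus (none); mem=53
  op11 P0: load  L0 → S/S on L0; bus BusRd Flush; mem=19
  op12 P0: load  L0 → S/S on L0; bus (none); mem=19
  op13 P1: load  L0 → S/S on L0; bus (none); mem=19
  op14 P1: store L0 := 92 → I/M on L0; bus BusRdX; mem=19
  op15 P0: load  L1 → S/S on L1; bus BusRd Flush; mem=52
  op16 P1: load  L1 → S/S on L1; bus (none); mem=52
  op17 P0: store L1 := 89 → M/I on L1; bus BusRdX; mem=52
  op18 P1: store L1 := 41 → I/M on L1; bus BusRdX Flush; mem=89
  op19 P1: load  L1 → I/M on L1; bus (none); mem=89
  op20 P0: store L0 := 66 → M/I on L0; bus BusRdX Flush; mem=92
  op21 P0: load  L1 → S/S on L1; bus BusRd Flush; mem=41
  op22 P1: store L1 := 5 → I/M on L1; bus BusRdX; mem=41
  op23 P0: store L0 := 87 → M/I on L0; bus (none); mem=92
  op24 P0: store L1 := 31 → M/I on L1; bus BusRdX Flush; mem=5
  op25 P1: store L1 := 52 → I/M on L1; bus BusRdX Flush; mem=31
  op26 P1: load  L0 → S/S on L0; bus BusRd Flush; mem=87
  op27 P1: load  L1 → I/M on L1; bus (none); mem=31
  op28 P1: load  L0 → S/S on L0; bus (none); mem=87
  op29 P1: load  L0 → S/S on L0; bus (none); mem=87
  op30 P1: load  L1 → I/M on L1; bus (none); mem=31

state = S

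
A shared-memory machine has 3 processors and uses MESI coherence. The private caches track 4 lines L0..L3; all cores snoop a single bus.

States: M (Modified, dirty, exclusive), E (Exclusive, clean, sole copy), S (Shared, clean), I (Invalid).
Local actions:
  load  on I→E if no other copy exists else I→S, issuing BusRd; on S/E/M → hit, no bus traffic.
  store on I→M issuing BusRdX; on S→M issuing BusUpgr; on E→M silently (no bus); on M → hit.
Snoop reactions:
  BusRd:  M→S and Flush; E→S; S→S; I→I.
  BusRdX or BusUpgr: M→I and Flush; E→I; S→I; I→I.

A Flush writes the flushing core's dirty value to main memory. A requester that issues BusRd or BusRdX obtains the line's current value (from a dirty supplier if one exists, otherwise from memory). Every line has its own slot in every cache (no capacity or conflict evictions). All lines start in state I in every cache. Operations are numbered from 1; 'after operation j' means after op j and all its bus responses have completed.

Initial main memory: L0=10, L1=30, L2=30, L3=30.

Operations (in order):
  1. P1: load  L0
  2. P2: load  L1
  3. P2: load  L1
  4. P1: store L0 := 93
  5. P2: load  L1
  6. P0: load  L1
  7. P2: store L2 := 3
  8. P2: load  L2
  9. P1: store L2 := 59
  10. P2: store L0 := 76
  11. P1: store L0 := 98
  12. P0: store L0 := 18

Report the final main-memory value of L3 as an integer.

  op1 P1: load  L0 → I/E/I on L0; bus BusRd; mem=10
  op2 P2: load  L1 → I/I/E on L1; bus BusRd; mem=30
  op3 P2: load  L1 → I/I/E on L1; bus (none); mem=30
  op4 P1: store L0 := 93 → I/M/I on L0; bus (none); mem=10
  op5 P2: load  L1 → I/I/E on L1; bus (none); mem=30
  op6 P0: load  L1 → S/I/S on L1; bus BusRd; mem=30
  op7 P2: store L2 := 3 → I/I/M on L2; bus BusRdX; mem=30
  op8 P2: load  L2 → I/I/M on L2; bus (none); mem=30
  op9 P1: store L2 := 59 → I/M/I on L2; bus BusRdX Flush; mem=3
  op10 P2: store L0 := 76 → I/I/M on L0; bus BusRdX Flush; mem=93
  op11 P1: store L0 := 98 → I/M/I on L0; bus BusRdX Flush; mem=76
  op12 P0: store L0 := 18 → M/I/I on L0; bus BusRdX Flush; mem=98

memory[L3] = 30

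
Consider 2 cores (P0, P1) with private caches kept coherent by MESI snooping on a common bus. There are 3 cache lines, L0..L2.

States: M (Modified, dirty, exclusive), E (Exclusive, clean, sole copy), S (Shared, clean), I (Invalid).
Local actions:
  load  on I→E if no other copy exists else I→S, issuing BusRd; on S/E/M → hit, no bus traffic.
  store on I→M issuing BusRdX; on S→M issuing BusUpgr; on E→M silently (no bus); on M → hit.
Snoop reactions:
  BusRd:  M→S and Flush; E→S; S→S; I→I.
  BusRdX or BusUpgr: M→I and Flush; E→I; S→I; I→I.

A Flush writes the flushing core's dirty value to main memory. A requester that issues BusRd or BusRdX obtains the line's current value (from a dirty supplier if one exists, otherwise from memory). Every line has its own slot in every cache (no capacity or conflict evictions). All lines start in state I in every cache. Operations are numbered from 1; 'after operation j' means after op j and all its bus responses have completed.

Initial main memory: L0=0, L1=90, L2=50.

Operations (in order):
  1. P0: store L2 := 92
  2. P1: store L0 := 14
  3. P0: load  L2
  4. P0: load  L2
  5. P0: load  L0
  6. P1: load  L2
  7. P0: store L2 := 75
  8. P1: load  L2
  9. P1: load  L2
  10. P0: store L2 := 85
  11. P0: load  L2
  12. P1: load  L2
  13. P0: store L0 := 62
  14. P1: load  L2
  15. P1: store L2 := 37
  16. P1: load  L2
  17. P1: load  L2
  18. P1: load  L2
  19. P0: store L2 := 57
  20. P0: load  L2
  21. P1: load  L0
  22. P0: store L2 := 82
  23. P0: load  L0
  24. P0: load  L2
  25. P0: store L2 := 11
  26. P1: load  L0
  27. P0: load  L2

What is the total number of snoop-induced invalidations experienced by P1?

invalidations = 4

[1] P0: store L2 := 92 | P0:M(92), P1:I | bus: BusRdX
[2] P1: store L0 := 14 | P0:I, P1:M(14) | bus: BusRdX
[3] P0: load  L2 | P0:M(92), P1:I | bus: none
[4] P0: load  L2 | P0:M(92), P1:I | bus: none
[5] P0: load  L0 | P0:S(14), P1:S(14) | bus: BusRd,Flush
[6] P1: load  L2 | P0:S(92), P1:S(92) | bus: BusRd,Flush
[7] P0: store L2 := 75 | P0:M(75), P1:I | bus: BusUpgr
[8] P1: load  L2 | P0:S(75), P1:S(75) | bus: BusRd,Flush
[9] P1: load  L2 | P0:S(75), P1:S(75) | bus: none
[10] P0: store L2 := 85 | P0:M(85), P1:I | bus: BusUpgr
[11] P0: load  L2 | P0:M(85), P1:I | bus: none
[12] P1: load  L2 | P0:S(85), P1:S(85) | bus: BusRd,Flush
[13] P0: store L0 := 62 | P0:M(62), P1:I | bus: BusUpgr
[14] P1: load  L2 | P0:S(85), P1:S(85) | bus: none
[15] P1: store L2 := 37 | P0:I, P1:M(37) | bus: BusUpgr
[16] P1: load  L2 | P0:I, P1:M(37) | bus: none
[17] P1: load  L2 | P0:I, P1:M(37) | bus: none
[18] P1: load  L2 | P0:I, P1:M(37) | bus: none
[19] P0: store L2 := 57 | P0:M(57), P1:I | bus: BusRdX,Flush
[20] P0: load  L2 | P0:M(57), P1:I | bus: none
[21] P1: load  L0 | P0:S(62), P1:S(62) | bus: BusRd,Flush
[22] P0: store L2 := 82 | P0:M(82), P1:I | bus: none
[23] P0: load  L0 | P0:S(62), P1:S(62) | bus: none
[24] P0: load  L2 | P0:M(82), P1:I | bus: none
[25] P0: store L2 := 11 | P0:M(11), P1:I | bus: none
[26] P1: load  L0 | P0:S(62), P1:S(62) | bus: none
[27] P0: load  L2 | P0:M(11), P1:I | bus: none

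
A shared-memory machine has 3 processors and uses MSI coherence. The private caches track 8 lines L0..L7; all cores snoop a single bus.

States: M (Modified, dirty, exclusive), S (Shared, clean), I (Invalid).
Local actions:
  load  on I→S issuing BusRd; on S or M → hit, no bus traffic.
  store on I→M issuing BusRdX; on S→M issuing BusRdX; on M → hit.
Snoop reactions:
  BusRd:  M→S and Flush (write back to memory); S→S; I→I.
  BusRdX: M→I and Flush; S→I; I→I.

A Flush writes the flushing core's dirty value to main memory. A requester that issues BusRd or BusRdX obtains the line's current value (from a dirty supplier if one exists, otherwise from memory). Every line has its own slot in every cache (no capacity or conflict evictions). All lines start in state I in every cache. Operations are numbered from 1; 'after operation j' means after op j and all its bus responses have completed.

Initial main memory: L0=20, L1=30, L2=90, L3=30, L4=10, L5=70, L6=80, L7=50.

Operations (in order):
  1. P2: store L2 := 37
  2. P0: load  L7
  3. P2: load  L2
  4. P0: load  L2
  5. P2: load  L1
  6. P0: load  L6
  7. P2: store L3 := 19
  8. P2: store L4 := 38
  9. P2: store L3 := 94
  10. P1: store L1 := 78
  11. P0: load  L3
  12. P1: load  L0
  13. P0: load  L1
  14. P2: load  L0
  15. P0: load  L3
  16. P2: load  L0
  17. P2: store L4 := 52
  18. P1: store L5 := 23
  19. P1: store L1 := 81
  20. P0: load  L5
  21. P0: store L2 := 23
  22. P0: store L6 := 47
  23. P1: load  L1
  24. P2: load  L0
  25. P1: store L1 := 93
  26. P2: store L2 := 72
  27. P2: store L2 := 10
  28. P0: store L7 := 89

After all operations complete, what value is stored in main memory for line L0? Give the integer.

memory[L0] = 20

step 1: P2: store L2 := 37  ⟶  IIM  (L2)  txn=BusRdX  M[L2]=90
step 2: P0: load  L7  ⟶  SII  (L7)  txn=BusRd  M[L7]=50
step 3: P2: load  L2  ⟶  IIM  (L2)  txn=∅  M[L2]=90
step 4: P0: load  L2  ⟶  SIS  (L2)  txn=BusRd+Flush  M[L2]=37
step 5: P2: load  L1  ⟶  IIS  (L1)  txn=BusRd  M[L1]=30
step 6: P0: load  L6  ⟶  SII  (L6)  txn=BusRd  M[L6]=80
step 7: P2: store L3 := 19  ⟶  IIM  (L3)  txn=BusRdX  M[L3]=30
step 8: P2: store L4 := 38  ⟶  IIM  (L4)  txn=BusRdX  M[L4]=10
step 9: P2: store L3 := 94  ⟶  IIM  (L3)  txn=∅  M[L3]=30
step 10: P1: store L1 := 78  ⟶  IMI  (L1)  txn=BusRdX  M[L1]=30
step 11: P0: load  L3  ⟶  SIS  (L3)  txn=BusRd+Flush  M[L3]=94
step 12: P1: load  L0  ⟶  ISI  (L0)  txn=BusRd  M[L0]=20
step 13: P0: load  L1  ⟶  SSI  (L1)  txn=BusRd+Flush  M[L1]=78
step 14: P2: load  L0  ⟶  ISS  (L0)  txn=BusRd  M[L0]=20
step 15: P0: load  L3  ⟶  SIS  (L3)  txn=∅  M[L3]=94
step 16: P2: load  L0  ⟶  ISS  (L0)  txn=∅  M[L0]=20
step 17: P2: store L4 := 52  ⟶  IIM  (L4)  txn=∅  M[L4]=10
step 18: P1: store L5 := 23  ⟶  IMI  (L5)  txn=BusRdX  M[L5]=70
step 19: P1: store L1 := 81  ⟶  IMI  (L1)  txn=BusRdX  M[L1]=78
step 20: P0: load  L5  ⟶  SSI  (L5)  txn=BusRd+Flush  M[L5]=23
step 21: P0: store L2 := 23  ⟶  MII  (L2)  txn=BusRdX  M[L2]=37
step 22: P0: store L6 := 47  ⟶  MII  (L6)  txn=BusRdX  M[L6]=80
step 23: P1: load  L1  ⟶  IMI  (L1)  txn=∅  M[L1]=78
step 24: P2: load  L0  ⟶  ISS  (L0)  txn=∅  M[L0]=20
step 25: P1: store L1 := 93  ⟶  IMI  (L1)  txn=∅  M[L1]=78
step 26: P2: store L2 := 72  ⟶  IIM  (L2)  txn=BusRdX+Flush  M[L2]=23
step 27: P2: store L2 := 10  ⟶  IIM  (L2)  txn=∅  M[L2]=23
step 28: P0: store L7 := 89  ⟶  MII  (L7)  txn=BusRdX  M[L7]=50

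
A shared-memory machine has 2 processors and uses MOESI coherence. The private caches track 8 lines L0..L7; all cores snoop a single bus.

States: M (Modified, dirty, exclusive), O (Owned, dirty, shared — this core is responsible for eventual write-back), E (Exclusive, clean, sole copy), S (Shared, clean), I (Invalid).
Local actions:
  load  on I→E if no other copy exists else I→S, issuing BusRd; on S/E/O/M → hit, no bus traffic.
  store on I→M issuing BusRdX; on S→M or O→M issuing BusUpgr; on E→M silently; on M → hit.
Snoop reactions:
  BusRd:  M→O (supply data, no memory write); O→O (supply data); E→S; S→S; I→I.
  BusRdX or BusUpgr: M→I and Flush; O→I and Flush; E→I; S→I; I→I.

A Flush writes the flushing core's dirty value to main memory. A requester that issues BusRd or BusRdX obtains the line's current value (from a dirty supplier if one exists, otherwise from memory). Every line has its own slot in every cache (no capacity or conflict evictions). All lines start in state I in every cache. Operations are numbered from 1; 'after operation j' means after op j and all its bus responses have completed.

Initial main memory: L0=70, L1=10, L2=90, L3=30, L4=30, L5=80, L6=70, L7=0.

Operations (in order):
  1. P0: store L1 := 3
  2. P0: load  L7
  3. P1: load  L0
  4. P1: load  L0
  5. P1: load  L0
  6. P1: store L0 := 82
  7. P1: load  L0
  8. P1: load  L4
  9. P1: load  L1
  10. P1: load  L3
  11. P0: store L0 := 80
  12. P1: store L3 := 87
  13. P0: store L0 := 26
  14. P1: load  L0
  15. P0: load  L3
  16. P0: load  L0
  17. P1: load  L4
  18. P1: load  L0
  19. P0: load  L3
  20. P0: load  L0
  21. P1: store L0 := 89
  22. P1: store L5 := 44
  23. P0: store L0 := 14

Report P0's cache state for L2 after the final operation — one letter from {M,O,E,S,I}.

state = I

  op1 P0: store L1 := 3 → M/I on L1; bus BusRdX; mem=10
  op2 P0: load  L7 → E/I on L7; bus BusRd; mem=0
  op3 P1: load  L0 → I/E on L0; bus BusRd; mem=70
  op4 P1: load  L0 → I/E on L0; bus (none); mem=70
  op5 P1: load  L0 → I/E on L0; bus (none); mem=70
  op6 P1: store L0 := 82 → I/M on L0; bus (none); mem=70
  op7 P1: load  L0 → I/M on L0; bus (none); mem=70
  op8 P1: load  L4 → I/E on L4; bus BusRd; mem=30
  op9 P1: load  L1 → O/S on L1; bus BusRd; mem=10
  op10 P1: load  L3 → I/E on L3; bus BusRd; mem=30
  op11 P0: store L0 := 80 → M/I on L0; bus BusRdX Flush; mem=82
  op12 P1: store L3 := 87 → I/M on L3; bus (none); mem=30
  op13 P0: store L0 := 26 → M/I on L0; bus (none); mem=82
  op14 P1: load  L0 → O/S on L0; bus BusRd; mem=82
  op15 P0: load  L3 → S/O on L3; bus BusRd; mem=30
  op16 P0: load  L0 → O/S on L0; bus (none); mem=82
  op17 P1: load  L4 → I/E on L4; bus (none); mem=30
  op18 P1: load  L0 → O/S on L0; bus (none); mem=82
  op19 P0: load  L3 → S/O on L3; bus (none); mem=30
  op20 P0: load  L0 → O/S on L0; bus (none); mem=82
  op21 P1: store L0 := 89 → I/M on L0; bus BusUpgr Flush; mem=26
  op22 P1: store L5 := 44 → I/M on L5; bus BusRdX; mem=80
  op23 P0: store L0 := 14 → M/I on L0; bus BusRdX Flush; mem=89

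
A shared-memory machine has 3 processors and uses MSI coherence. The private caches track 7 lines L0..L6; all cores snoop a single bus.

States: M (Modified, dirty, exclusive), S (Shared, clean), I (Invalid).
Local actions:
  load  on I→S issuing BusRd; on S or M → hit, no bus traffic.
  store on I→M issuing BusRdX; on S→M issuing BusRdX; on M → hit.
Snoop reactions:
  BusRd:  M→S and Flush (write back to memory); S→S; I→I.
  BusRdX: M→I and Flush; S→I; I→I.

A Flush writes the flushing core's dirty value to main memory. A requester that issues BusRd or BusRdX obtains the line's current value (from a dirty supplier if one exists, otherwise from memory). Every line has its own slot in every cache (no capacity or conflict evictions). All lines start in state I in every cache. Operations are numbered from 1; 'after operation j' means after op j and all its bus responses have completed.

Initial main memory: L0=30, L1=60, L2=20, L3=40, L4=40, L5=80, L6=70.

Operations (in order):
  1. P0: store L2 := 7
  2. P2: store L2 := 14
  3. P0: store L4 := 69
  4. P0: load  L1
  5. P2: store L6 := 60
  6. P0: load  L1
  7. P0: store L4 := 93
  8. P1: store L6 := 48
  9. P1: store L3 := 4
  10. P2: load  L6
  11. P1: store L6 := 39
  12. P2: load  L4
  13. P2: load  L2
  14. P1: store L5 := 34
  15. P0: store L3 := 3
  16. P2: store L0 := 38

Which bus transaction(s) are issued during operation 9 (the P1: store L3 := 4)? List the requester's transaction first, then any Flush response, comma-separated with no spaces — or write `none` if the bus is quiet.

step 1: P0: store L2 := 7  ⟶  MII  (L2)  txn=BusRdX  M[L2]=20
step 2: P2: store L2 := 14  ⟶  IIM  (L2)  txn=BusRdX+Flush  M[L2]=7
step 3: P0: store L4 := 69  ⟶  MII  (L4)  txn=BusRdX  M[L4]=40
step 4: P0: load  L1  ⟶  SII  (L1)  txn=BusRd  M[L1]=60
step 5: P2: store L6 := 60  ⟶  IIM  (L6)  txn=BusRdX  M[L6]=70
step 6: P0: load  L1  ⟶  SII  (L1)  txn=∅  M[L1]=60
step 7: P0: store L4 := 93  ⟶  MII  (L4)  txn=∅  M[L4]=40
step 8: P1: store L6 := 48  ⟶  IMI  (L6)  txn=BusRdX+Flush  M[L6]=60
step 9: P1: store L3 := 4  ⟶  IMI  (L3)  txn=BusRdX  M[L3]=40
step 10: P2: load  L6  ⟶  ISS  (L6)  txn=BusRd+Flush  M[L6]=48
step 11: P1: store L6 := 39  ⟶  IMI  (L6)  txn=BusRdX  M[L6]=48
step 12: P2: load  L4  ⟶  SIS  (L4)  txn=BusRd+Flush  M[L4]=93
step 13: P2: load  L2  ⟶  IIM  (L2)  txn=∅  M[L2]=7
step 14: P1: store L5 := 34  ⟶  IMI  (L5)  txn=BusRdX  M[L5]=80
step 15: P0: store L3 := 3  ⟶  MII  (L3)  txn=BusRdX+Flush  M[L3]=4
step 16: P2: store L0 := 38  ⟶  IIM  (L0)  txn=BusRdX  M[L0]=30

bus = BusRdX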